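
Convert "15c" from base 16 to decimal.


Input: "15c" in base 16
Positional expansion:
  Digit '1' (value 1) x 16^2 = 256
  Digit '5' (value 5) x 16^1 = 80
  Digit 'c' (value 12) x 16^0 = 12
Sum = 348

348


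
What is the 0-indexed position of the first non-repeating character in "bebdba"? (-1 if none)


Input: bebdba
Character frequencies:
  'a': 1
  'b': 3
  'd': 1
  'e': 1
Scanning left to right for freq == 1:
  Position 0 ('b'): freq=3, skip
  Position 1 ('e'): unique! => answer = 1

1


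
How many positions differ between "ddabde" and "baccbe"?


Comparing "ddabde" and "baccbe" position by position:
  Position 0: 'd' vs 'b' => DIFFER
  Position 1: 'd' vs 'a' => DIFFER
  Position 2: 'a' vs 'c' => DIFFER
  Position 3: 'b' vs 'c' => DIFFER
  Position 4: 'd' vs 'b' => DIFFER
  Position 5: 'e' vs 'e' => same
Positions that differ: 5

5


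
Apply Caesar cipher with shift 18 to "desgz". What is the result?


Caesar cipher: shift "desgz" by 18
  'd' (pos 3) + 18 = pos 21 = 'v'
  'e' (pos 4) + 18 = pos 22 = 'w'
  's' (pos 18) + 18 = pos 10 = 'k'
  'g' (pos 6) + 18 = pos 24 = 'y'
  'z' (pos 25) + 18 = pos 17 = 'r'
Result: vwkyr

vwkyr


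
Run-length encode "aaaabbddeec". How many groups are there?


Input: aaaabbddeec
Scanning for consecutive runs:
  Group 1: 'a' x 4 (positions 0-3)
  Group 2: 'b' x 2 (positions 4-5)
  Group 3: 'd' x 2 (positions 6-7)
  Group 4: 'e' x 2 (positions 8-9)
  Group 5: 'c' x 1 (positions 10-10)
Total groups: 5

5


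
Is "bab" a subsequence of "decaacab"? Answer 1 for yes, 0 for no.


Check if "bab" is a subsequence of "decaacab"
Greedy scan:
  Position 0 ('d'): no match needed
  Position 1 ('e'): no match needed
  Position 2 ('c'): no match needed
  Position 3 ('a'): no match needed
  Position 4 ('a'): no match needed
  Position 5 ('c'): no match needed
  Position 6 ('a'): no match needed
  Position 7 ('b'): matches sub[0] = 'b'
Only matched 1/3 characters => not a subsequence

0


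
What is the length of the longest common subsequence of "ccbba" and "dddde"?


LCS of "ccbba" and "dddde"
DP table:
           d    d    d    d    e
      0    0    0    0    0    0
  c   0    0    0    0    0    0
  c   0    0    0    0    0    0
  b   0    0    0    0    0    0
  b   0    0    0    0    0    0
  a   0    0    0    0    0    0
LCS length = dp[5][5] = 0

0


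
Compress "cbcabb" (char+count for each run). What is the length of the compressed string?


Input: cbcabb
Runs:
  'c' x 1 => "c1"
  'b' x 1 => "b1"
  'c' x 1 => "c1"
  'a' x 1 => "a1"
  'b' x 2 => "b2"
Compressed: "c1b1c1a1b2"
Compressed length: 10

10


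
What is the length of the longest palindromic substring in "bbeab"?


Input: "bbeab"
Checking substrings for palindromes:
  [0:2] "bb" (len 2) => palindrome
Longest palindromic substring: "bb" with length 2

2


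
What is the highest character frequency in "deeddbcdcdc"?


Input: deeddbcdcdc
Character counts:
  'b': 1
  'c': 3
  'd': 5
  'e': 2
Maximum frequency: 5

5


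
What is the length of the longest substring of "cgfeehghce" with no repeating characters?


Input: "cgfeehghce"
Sliding window (track last position of each char):
  Position 0 ('c'): window [0,0] length 1 -- new best
  Position 1 ('g'): window [0,1] length 2 -- new best
  Position 2 ('f'): window [0,2] length 3 -- new best
  Position 3 ('e'): window [0,3] length 4 -- new best
  Position 4 ('e'): repeat (last at 3), move window start to 4
  Position 4 ('e'): window [4,4] length 1
  Position 5 ('h'): window [4,5] length 2
  Position 6 ('g'): window [4,6] length 3
  Position 7 ('h'): repeat (last at 5), move window start to 6
  Position 7 ('h'): window [6,7] length 2
  Position 8 ('c'): window [6,8] length 3
  Position 9 ('e'): window [6,9] length 4
Longest substring with no repeats: "cgfe" with length 4

4


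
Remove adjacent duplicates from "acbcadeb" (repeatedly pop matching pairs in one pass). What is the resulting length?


Input: acbcadeb
Stack-based adjacent duplicate removal:
  Read 'a': push. Stack: a
  Read 'c': push. Stack: ac
  Read 'b': push. Stack: acb
  Read 'c': push. Stack: acbc
  Read 'a': push. Stack: acbca
  Read 'd': push. Stack: acbcad
  Read 'e': push. Stack: acbcade
  Read 'b': push. Stack: acbcadeb
Final stack: "acbcadeb" (length 8)

8


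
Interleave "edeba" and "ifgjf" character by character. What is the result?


Interleaving "edeba" and "ifgjf":
  Position 0: 'e' from first, 'i' from second => "ei"
  Position 1: 'd' from first, 'f' from second => "df"
  Position 2: 'e' from first, 'g' from second => "eg"
  Position 3: 'b' from first, 'j' from second => "bj"
  Position 4: 'a' from first, 'f' from second => "af"
Result: eidfegbjaf

eidfegbjaf


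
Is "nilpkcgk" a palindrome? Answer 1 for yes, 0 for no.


Input: nilpkcgk
Reversed: kgckplin
  Compare pos 0 ('n') with pos 7 ('k'): MISMATCH
  Compare pos 1 ('i') with pos 6 ('g'): MISMATCH
  Compare pos 2 ('l') with pos 5 ('c'): MISMATCH
  Compare pos 3 ('p') with pos 4 ('k'): MISMATCH
Result: not a palindrome

0


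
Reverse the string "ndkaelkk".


Input: ndkaelkk
Reading characters right to left:
  Position 7: 'k'
  Position 6: 'k'
  Position 5: 'l'
  Position 4: 'e'
  Position 3: 'a'
  Position 2: 'k'
  Position 1: 'd'
  Position 0: 'n'
Reversed: kkleakdn

kkleakdn


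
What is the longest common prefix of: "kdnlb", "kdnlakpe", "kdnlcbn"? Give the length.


Words: kdnlb, kdnlakpe, kdnlcbn
  Position 0: all 'k' => match
  Position 1: all 'd' => match
  Position 2: all 'n' => match
  Position 3: all 'l' => match
  Position 4: ('b', 'a', 'c') => mismatch, stop
LCP = "kdnl" (length 4)

4


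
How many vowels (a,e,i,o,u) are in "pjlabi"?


Input: pjlabi
Checking each character:
  'p' at position 0: consonant
  'j' at position 1: consonant
  'l' at position 2: consonant
  'a' at position 3: vowel (running total: 1)
  'b' at position 4: consonant
  'i' at position 5: vowel (running total: 2)
Total vowels: 2

2


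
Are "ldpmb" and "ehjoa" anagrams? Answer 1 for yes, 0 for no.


Strings: "ldpmb", "ehjoa"
Sorted first:  bdlmp
Sorted second: aehjo
Differ at position 0: 'b' vs 'a' => not anagrams

0


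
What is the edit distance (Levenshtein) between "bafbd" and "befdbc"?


Computing edit distance: "bafbd" -> "befdbc"
DP table:
           b    e    f    d    b    c
      0    1    2    3    4    5    6
  b   1    0    1    2    3    4    5
  a   2    1    1    2    3    4    5
  f   3    2    2    1    2    3    4
  b   4    3    3    2    2    2    3
  d   5    4    4    3    2    3    3
Edit distance = dp[5][6] = 3

3


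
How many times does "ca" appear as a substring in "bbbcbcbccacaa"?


Searching for "ca" in "bbbcbcbccacaa"
Scanning each position:
  Position 0: "bb" => no
  Position 1: "bb" => no
  Position 2: "bc" => no
  Position 3: "cb" => no
  Position 4: "bc" => no
  Position 5: "cb" => no
  Position 6: "bc" => no
  Position 7: "cc" => no
  Position 8: "ca" => MATCH
  Position 9: "ac" => no
  Position 10: "ca" => MATCH
  Position 11: "aa" => no
Total occurrences: 2

2


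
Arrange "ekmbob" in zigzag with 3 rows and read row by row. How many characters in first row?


Zigzag "ekmbob" into 3 rows:
Placing characters:
  'e' => row 0
  'k' => row 1
  'm' => row 2
  'b' => row 1
  'o' => row 0
  'b' => row 1
Rows:
  Row 0: "eo"
  Row 1: "kbb"
  Row 2: "m"
First row length: 2

2


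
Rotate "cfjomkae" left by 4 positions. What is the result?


Input: "cfjomkae", rotate left by 4
First 4 characters: "cfjo"
Remaining characters: "mkae"
Concatenate remaining + first: "mkae" + "cfjo" = "mkaecfjo"

mkaecfjo


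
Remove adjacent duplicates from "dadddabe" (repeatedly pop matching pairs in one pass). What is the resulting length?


Input: dadddabe
Stack-based adjacent duplicate removal:
  Read 'd': push. Stack: d
  Read 'a': push. Stack: da
  Read 'd': push. Stack: dad
  Read 'd': matches stack top 'd' => pop. Stack: da
  Read 'd': push. Stack: dad
  Read 'a': push. Stack: dada
  Read 'b': push. Stack: dadab
  Read 'e': push. Stack: dadabe
Final stack: "dadabe" (length 6)

6


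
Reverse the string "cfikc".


Input: cfikc
Reading characters right to left:
  Position 4: 'c'
  Position 3: 'k'
  Position 2: 'i'
  Position 1: 'f'
  Position 0: 'c'
Reversed: ckifc

ckifc


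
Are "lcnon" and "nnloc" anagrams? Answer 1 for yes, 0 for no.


Strings: "lcnon", "nnloc"
Sorted first:  clnno
Sorted second: clnno
Sorted forms match => anagrams

1


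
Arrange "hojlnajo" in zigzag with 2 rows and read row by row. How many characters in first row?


Zigzag "hojlnajo" into 2 rows:
Placing characters:
  'h' => row 0
  'o' => row 1
  'j' => row 0
  'l' => row 1
  'n' => row 0
  'a' => row 1
  'j' => row 0
  'o' => row 1
Rows:
  Row 0: "hjnj"
  Row 1: "olao"
First row length: 4

4


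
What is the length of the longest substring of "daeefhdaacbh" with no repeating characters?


Input: "daeefhdaacbh"
Sliding window (track last position of each char):
  Position 0 ('d'): window [0,0] length 1 -- new best
  Position 1 ('a'): window [0,1] length 2 -- new best
  Position 2 ('e'): window [0,2] length 3 -- new best
  Position 3 ('e'): repeat (last at 2), move window start to 3
  Position 3 ('e'): window [3,3] length 1
  Position 4 ('f'): window [3,4] length 2
  Position 5 ('h'): window [3,5] length 3
  Position 6 ('d'): window [3,6] length 4 -- new best
  Position 7 ('a'): window [3,7] length 5 -- new best
  Position 8 ('a'): repeat (last at 7), move window start to 8
  Position 8 ('a'): window [8,8] length 1
  Position 9 ('c'): window [8,9] length 2
  Position 10 ('b'): window [8,10] length 3
  Position 11 ('h'): window [8,11] length 4
Longest substring with no repeats: "efhda" with length 5

5


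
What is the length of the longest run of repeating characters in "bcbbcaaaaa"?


Input: "bcbbcaaaaa"
Scanning for longest run:
  Position 1 ('c'): new char, reset run to 1
  Position 2 ('b'): new char, reset run to 1
  Position 3 ('b'): continues run of 'b', length=2
  Position 4 ('c'): new char, reset run to 1
  Position 5 ('a'): new char, reset run to 1
  Position 6 ('a'): continues run of 'a', length=2
  Position 7 ('a'): continues run of 'a', length=3
  Position 8 ('a'): continues run of 'a', length=4
  Position 9 ('a'): continues run of 'a', length=5
Longest run: 'a' with length 5

5


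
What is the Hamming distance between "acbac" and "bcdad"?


Comparing "acbac" and "bcdad" position by position:
  Position 0: 'a' vs 'b' => differ
  Position 1: 'c' vs 'c' => same
  Position 2: 'b' vs 'd' => differ
  Position 3: 'a' vs 'a' => same
  Position 4: 'c' vs 'd' => differ
Total differences (Hamming distance): 3

3


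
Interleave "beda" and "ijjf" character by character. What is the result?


Interleaving "beda" and "ijjf":
  Position 0: 'b' from first, 'i' from second => "bi"
  Position 1: 'e' from first, 'j' from second => "ej"
  Position 2: 'd' from first, 'j' from second => "dj"
  Position 3: 'a' from first, 'f' from second => "af"
Result: biejdjaf

biejdjaf


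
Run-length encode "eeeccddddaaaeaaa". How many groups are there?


Input: eeeccddddaaaeaaa
Scanning for consecutive runs:
  Group 1: 'e' x 3 (positions 0-2)
  Group 2: 'c' x 2 (positions 3-4)
  Group 3: 'd' x 4 (positions 5-8)
  Group 4: 'a' x 3 (positions 9-11)
  Group 5: 'e' x 1 (positions 12-12)
  Group 6: 'a' x 3 (positions 13-15)
Total groups: 6

6


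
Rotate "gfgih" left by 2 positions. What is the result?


Input: "gfgih", rotate left by 2
First 2 characters: "gf"
Remaining characters: "gih"
Concatenate remaining + first: "gih" + "gf" = "gihgf"

gihgf


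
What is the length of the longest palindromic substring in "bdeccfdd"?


Input: "bdeccfdd"
Checking substrings for palindromes:
  [3:5] "cc" (len 2) => palindrome
  [6:8] "dd" (len 2) => palindrome
Longest palindromic substring: "cc" with length 2

2


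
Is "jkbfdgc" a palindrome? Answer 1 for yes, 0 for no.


Input: jkbfdgc
Reversed: cgdfbkj
  Compare pos 0 ('j') with pos 6 ('c'): MISMATCH
  Compare pos 1 ('k') with pos 5 ('g'): MISMATCH
  Compare pos 2 ('b') with pos 4 ('d'): MISMATCH
Result: not a palindrome

0


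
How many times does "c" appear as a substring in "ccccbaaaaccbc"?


Searching for "c" in "ccccbaaaaccbc"
Scanning each position:
  Position 0: "c" => MATCH
  Position 1: "c" => MATCH
  Position 2: "c" => MATCH
  Position 3: "c" => MATCH
  Position 4: "b" => no
  Position 5: "a" => no
  Position 6: "a" => no
  Position 7: "a" => no
  Position 8: "a" => no
  Position 9: "c" => MATCH
  Position 10: "c" => MATCH
  Position 11: "b" => no
  Position 12: "c" => MATCH
Total occurrences: 7

7


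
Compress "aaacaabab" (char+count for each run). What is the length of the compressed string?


Input: aaacaabab
Runs:
  'a' x 3 => "a3"
  'c' x 1 => "c1"
  'a' x 2 => "a2"
  'b' x 1 => "b1"
  'a' x 1 => "a1"
  'b' x 1 => "b1"
Compressed: "a3c1a2b1a1b1"
Compressed length: 12

12


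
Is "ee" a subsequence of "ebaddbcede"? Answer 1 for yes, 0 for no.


Check if "ee" is a subsequence of "ebaddbcede"
Greedy scan:
  Position 0 ('e'): matches sub[0] = 'e'
  Position 1 ('b'): no match needed
  Position 2 ('a'): no match needed
  Position 3 ('d'): no match needed
  Position 4 ('d'): no match needed
  Position 5 ('b'): no match needed
  Position 6 ('c'): no match needed
  Position 7 ('e'): matches sub[1] = 'e'
  Position 8 ('d'): no match needed
  Position 9 ('e'): no match needed
All 2 characters matched => is a subsequence

1


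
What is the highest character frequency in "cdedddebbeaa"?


Input: cdedddebbeaa
Character counts:
  'a': 2
  'b': 2
  'c': 1
  'd': 4
  'e': 3
Maximum frequency: 4

4


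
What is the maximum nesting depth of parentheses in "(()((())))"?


Input: "(()((())))"
Tracking depth:
  Position 0 '(': depth becomes 1
  Position 1 '(': depth becomes 2
  Position 2 ')': depth becomes 1
  Position 3 '(': depth becomes 2
  Position 4 '(': depth becomes 3
  Position 5 '(': depth becomes 4
  Position 6 ')': depth becomes 3
  Position 7 ')': depth becomes 2
  Position 8 ')': depth becomes 1
  Position 9 ')': depth becomes 0
Maximum depth reached: 4

4


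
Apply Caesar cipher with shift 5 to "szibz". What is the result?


Caesar cipher: shift "szibz" by 5
  's' (pos 18) + 5 = pos 23 = 'x'
  'z' (pos 25) + 5 = pos 4 = 'e'
  'i' (pos 8) + 5 = pos 13 = 'n'
  'b' (pos 1) + 5 = pos 6 = 'g'
  'z' (pos 25) + 5 = pos 4 = 'e'
Result: xenge

xenge


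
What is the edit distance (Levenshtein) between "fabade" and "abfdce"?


Computing edit distance: "fabade" -> "abfdce"
DP table:
           a    b    f    d    c    e
      0    1    2    3    4    5    6
  f   1    1    2    2    3    4    5
  a   2    1    2    3    3    4    5
  b   3    2    1    2    3    4    5
  a   4    3    2    2    3    4    5
  d   5    4    3    3    2    3    4
  e   6    5    4    4    3    3    3
Edit distance = dp[6][6] = 3

3


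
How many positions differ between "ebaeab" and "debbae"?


Comparing "ebaeab" and "debbae" position by position:
  Position 0: 'e' vs 'd' => DIFFER
  Position 1: 'b' vs 'e' => DIFFER
  Position 2: 'a' vs 'b' => DIFFER
  Position 3: 'e' vs 'b' => DIFFER
  Position 4: 'a' vs 'a' => same
  Position 5: 'b' vs 'e' => DIFFER
Positions that differ: 5

5


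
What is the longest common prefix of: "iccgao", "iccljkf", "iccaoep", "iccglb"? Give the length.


Words: iccgao, iccljkf, iccaoep, iccglb
  Position 0: all 'i' => match
  Position 1: all 'c' => match
  Position 2: all 'c' => match
  Position 3: ('g', 'l', 'a', 'g') => mismatch, stop
LCP = "icc" (length 3)

3


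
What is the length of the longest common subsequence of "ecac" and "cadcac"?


LCS of "ecac" and "cadcac"
DP table:
           c    a    d    c    a    c
      0    0    0    0    0    0    0
  e   0    0    0    0    0    0    0
  c   0    1    1    1    1    1    1
  a   0    1    2    2    2    2    2
  c   0    1    2    2    3    3    3
LCS length = dp[4][6] = 3

3


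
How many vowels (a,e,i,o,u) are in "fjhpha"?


Input: fjhpha
Checking each character:
  'f' at position 0: consonant
  'j' at position 1: consonant
  'h' at position 2: consonant
  'p' at position 3: consonant
  'h' at position 4: consonant
  'a' at position 5: vowel (running total: 1)
Total vowels: 1

1


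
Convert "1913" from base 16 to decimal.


Input: "1913" in base 16
Positional expansion:
  Digit '1' (value 1) x 16^3 = 4096
  Digit '9' (value 9) x 16^2 = 2304
  Digit '1' (value 1) x 16^1 = 16
  Digit '3' (value 3) x 16^0 = 3
Sum = 6419

6419


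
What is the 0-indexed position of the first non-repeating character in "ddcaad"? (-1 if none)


Input: ddcaad
Character frequencies:
  'a': 2
  'c': 1
  'd': 3
Scanning left to right for freq == 1:
  Position 0 ('d'): freq=3, skip
  Position 1 ('d'): freq=3, skip
  Position 2 ('c'): unique! => answer = 2

2


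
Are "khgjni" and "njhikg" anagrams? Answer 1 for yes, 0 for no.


Strings: "khgjni", "njhikg"
Sorted first:  ghijkn
Sorted second: ghijkn
Sorted forms match => anagrams

1


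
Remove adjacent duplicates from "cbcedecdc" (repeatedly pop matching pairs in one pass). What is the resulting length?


Input: cbcedecdc
Stack-based adjacent duplicate removal:
  Read 'c': push. Stack: c
  Read 'b': push. Stack: cb
  Read 'c': push. Stack: cbc
  Read 'e': push. Stack: cbce
  Read 'd': push. Stack: cbced
  Read 'e': push. Stack: cbcede
  Read 'c': push. Stack: cbcedec
  Read 'd': push. Stack: cbcedecd
  Read 'c': push. Stack: cbcedecdc
Final stack: "cbcedecdc" (length 9)

9


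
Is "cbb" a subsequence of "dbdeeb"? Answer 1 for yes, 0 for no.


Check if "cbb" is a subsequence of "dbdeeb"
Greedy scan:
  Position 0 ('d'): no match needed
  Position 1 ('b'): no match needed
  Position 2 ('d'): no match needed
  Position 3 ('e'): no match needed
  Position 4 ('e'): no match needed
  Position 5 ('b'): no match needed
Only matched 0/3 characters => not a subsequence

0


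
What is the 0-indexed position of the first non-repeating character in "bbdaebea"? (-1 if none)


Input: bbdaebea
Character frequencies:
  'a': 2
  'b': 3
  'd': 1
  'e': 2
Scanning left to right for freq == 1:
  Position 0 ('b'): freq=3, skip
  Position 1 ('b'): freq=3, skip
  Position 2 ('d'): unique! => answer = 2

2


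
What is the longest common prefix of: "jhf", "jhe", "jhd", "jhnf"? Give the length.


Words: jhf, jhe, jhd, jhnf
  Position 0: all 'j' => match
  Position 1: all 'h' => match
  Position 2: ('f', 'e', 'd', 'n') => mismatch, stop
LCP = "jh" (length 2)

2


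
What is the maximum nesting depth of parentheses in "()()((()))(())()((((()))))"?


Input: "()()((()))(())()((((()))))"
Tracking depth:
  Position 0 '(': depth becomes 1
  Position 1 ')': depth becomes 0
  Position 2 '(': depth becomes 1
  Position 3 ')': depth becomes 0
  Position 4 '(': depth becomes 1
  Position 5 '(': depth becomes 2
  Position 6 '(': depth becomes 3
  Position 7 ')': depth becomes 2
  Position 8 ')': depth becomes 1
  Position 9 ')': depth becomes 0
  Position 10 '(': depth becomes 1
  Position 11 '(': depth becomes 2
  Position 12 ')': depth becomes 1
  Position 13 ')': depth becomes 0
  Position 14 '(': depth becomes 1
  Position 15 ')': depth becomes 0
  Position 16 '(': depth becomes 1
  Position 17 '(': depth becomes 2
  Position 18 '(': depth becomes 3
  Position 19 '(': depth becomes 4
  Position 20 '(': depth becomes 5
  Position 21 ')': depth becomes 4
  Position 22 ')': depth becomes 3
  Position 23 ')': depth becomes 2
  Position 24 ')': depth becomes 1
  Position 25 ')': depth becomes 0
Maximum depth reached: 5

5


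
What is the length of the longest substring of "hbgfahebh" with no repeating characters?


Input: "hbgfahebh"
Sliding window (track last position of each char):
  Position 0 ('h'): window [0,0] length 1 -- new best
  Position 1 ('b'): window [0,1] length 2 -- new best
  Position 2 ('g'): window [0,2] length 3 -- new best
  Position 3 ('f'): window [0,3] length 4 -- new best
  Position 4 ('a'): window [0,4] length 5 -- new best
  Position 5 ('h'): repeat (last at 0), move window start to 1
  Position 5 ('h'): window [1,5] length 5
  Position 6 ('e'): window [1,6] length 6 -- new best
  Position 7 ('b'): repeat (last at 1), move window start to 2
  Position 7 ('b'): window [2,7] length 6
  Position 8 ('h'): repeat (last at 5), move window start to 6
  Position 8 ('h'): window [6,8] length 3
Longest substring with no repeats: "bgfahe" with length 6

6


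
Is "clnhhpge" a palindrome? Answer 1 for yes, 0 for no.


Input: clnhhpge
Reversed: egphhnlc
  Compare pos 0 ('c') with pos 7 ('e'): MISMATCH
  Compare pos 1 ('l') with pos 6 ('g'): MISMATCH
  Compare pos 2 ('n') with pos 5 ('p'): MISMATCH
  Compare pos 3 ('h') with pos 4 ('h'): match
Result: not a palindrome

0


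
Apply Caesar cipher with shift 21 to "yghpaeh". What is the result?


Caesar cipher: shift "yghpaeh" by 21
  'y' (pos 24) + 21 = pos 19 = 't'
  'g' (pos 6) + 21 = pos 1 = 'b'
  'h' (pos 7) + 21 = pos 2 = 'c'
  'p' (pos 15) + 21 = pos 10 = 'k'
  'a' (pos 0) + 21 = pos 21 = 'v'
  'e' (pos 4) + 21 = pos 25 = 'z'
  'h' (pos 7) + 21 = pos 2 = 'c'
Result: tbckvzc

tbckvzc


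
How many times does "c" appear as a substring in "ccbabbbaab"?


Searching for "c" in "ccbabbbaab"
Scanning each position:
  Position 0: "c" => MATCH
  Position 1: "c" => MATCH
  Position 2: "b" => no
  Position 3: "a" => no
  Position 4: "b" => no
  Position 5: "b" => no
  Position 6: "b" => no
  Position 7: "a" => no
  Position 8: "a" => no
  Position 9: "b" => no
Total occurrences: 2

2


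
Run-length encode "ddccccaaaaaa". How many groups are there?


Input: ddccccaaaaaa
Scanning for consecutive runs:
  Group 1: 'd' x 2 (positions 0-1)
  Group 2: 'c' x 4 (positions 2-5)
  Group 3: 'a' x 6 (positions 6-11)
Total groups: 3

3


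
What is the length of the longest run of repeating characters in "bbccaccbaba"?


Input: "bbccaccbaba"
Scanning for longest run:
  Position 1 ('b'): continues run of 'b', length=2
  Position 2 ('c'): new char, reset run to 1
  Position 3 ('c'): continues run of 'c', length=2
  Position 4 ('a'): new char, reset run to 1
  Position 5 ('c'): new char, reset run to 1
  Position 6 ('c'): continues run of 'c', length=2
  Position 7 ('b'): new char, reset run to 1
  Position 8 ('a'): new char, reset run to 1
  Position 9 ('b'): new char, reset run to 1
  Position 10 ('a'): new char, reset run to 1
Longest run: 'b' with length 2

2


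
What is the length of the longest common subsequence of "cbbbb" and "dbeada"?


LCS of "cbbbb" and "dbeada"
DP table:
           d    b    e    a    d    a
      0    0    0    0    0    0    0
  c   0    0    0    0    0    0    0
  b   0    0    1    1    1    1    1
  b   0    0    1    1    1    1    1
  b   0    0    1    1    1    1    1
  b   0    0    1    1    1    1    1
LCS length = dp[5][6] = 1

1


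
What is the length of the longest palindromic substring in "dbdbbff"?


Input: "dbdbbff"
Checking substrings for palindromes:
  [0:3] "dbd" (len 3) => palindrome
  [1:4] "bdb" (len 3) => palindrome
  [3:5] "bb" (len 2) => palindrome
  [5:7] "ff" (len 2) => palindrome
Longest palindromic substring: "dbd" with length 3

3


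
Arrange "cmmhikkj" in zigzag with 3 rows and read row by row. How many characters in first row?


Zigzag "cmmhikkj" into 3 rows:
Placing characters:
  'c' => row 0
  'm' => row 1
  'm' => row 2
  'h' => row 1
  'i' => row 0
  'k' => row 1
  'k' => row 2
  'j' => row 1
Rows:
  Row 0: "ci"
  Row 1: "mhkj"
  Row 2: "mk"
First row length: 2

2


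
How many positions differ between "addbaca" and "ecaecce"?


Comparing "addbaca" and "ecaecce" position by position:
  Position 0: 'a' vs 'e' => DIFFER
  Position 1: 'd' vs 'c' => DIFFER
  Position 2: 'd' vs 'a' => DIFFER
  Position 3: 'b' vs 'e' => DIFFER
  Position 4: 'a' vs 'c' => DIFFER
  Position 5: 'c' vs 'c' => same
  Position 6: 'a' vs 'e' => DIFFER
Positions that differ: 6

6


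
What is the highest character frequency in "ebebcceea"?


Input: ebebcceea
Character counts:
  'a': 1
  'b': 2
  'c': 2
  'e': 4
Maximum frequency: 4

4


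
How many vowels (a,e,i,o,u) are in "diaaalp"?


Input: diaaalp
Checking each character:
  'd' at position 0: consonant
  'i' at position 1: vowel (running total: 1)
  'a' at position 2: vowel (running total: 2)
  'a' at position 3: vowel (running total: 3)
  'a' at position 4: vowel (running total: 4)
  'l' at position 5: consonant
  'p' at position 6: consonant
Total vowels: 4

4


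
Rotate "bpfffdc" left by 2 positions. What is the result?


Input: "bpfffdc", rotate left by 2
First 2 characters: "bp"
Remaining characters: "fffdc"
Concatenate remaining + first: "fffdc" + "bp" = "fffdcbp"

fffdcbp


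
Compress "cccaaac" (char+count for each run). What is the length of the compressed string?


Input: cccaaac
Runs:
  'c' x 3 => "c3"
  'a' x 3 => "a3"
  'c' x 1 => "c1"
Compressed: "c3a3c1"
Compressed length: 6

6


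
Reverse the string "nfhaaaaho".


Input: nfhaaaaho
Reading characters right to left:
  Position 8: 'o'
  Position 7: 'h'
  Position 6: 'a'
  Position 5: 'a'
  Position 4: 'a'
  Position 3: 'a'
  Position 2: 'h'
  Position 1: 'f'
  Position 0: 'n'
Reversed: ohaaaahfn

ohaaaahfn


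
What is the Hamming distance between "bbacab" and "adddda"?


Comparing "bbacab" and "adddda" position by position:
  Position 0: 'b' vs 'a' => differ
  Position 1: 'b' vs 'd' => differ
  Position 2: 'a' vs 'd' => differ
  Position 3: 'c' vs 'd' => differ
  Position 4: 'a' vs 'd' => differ
  Position 5: 'b' vs 'a' => differ
Total differences (Hamming distance): 6

6


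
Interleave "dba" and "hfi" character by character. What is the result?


Interleaving "dba" and "hfi":
  Position 0: 'd' from first, 'h' from second => "dh"
  Position 1: 'b' from first, 'f' from second => "bf"
  Position 2: 'a' from first, 'i' from second => "ai"
Result: dhbfai

dhbfai


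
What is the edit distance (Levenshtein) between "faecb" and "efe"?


Computing edit distance: "faecb" -> "efe"
DP table:
           e    f    e
      0    1    2    3
  f   1    1    1    2
  a   2    2    2    2
  e   3    2    3    2
  c   4    3    3    3
  b   5    4    4    4
Edit distance = dp[5][3] = 4

4


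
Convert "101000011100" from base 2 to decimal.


Input: "101000011100" in base 2
Positional expansion:
  Digit '1' (value 1) x 2^11 = 2048
  Digit '0' (value 0) x 2^10 = 0
  Digit '1' (value 1) x 2^9 = 512
  Digit '0' (value 0) x 2^8 = 0
  Digit '0' (value 0) x 2^7 = 0
  Digit '0' (value 0) x 2^6 = 0
  Digit '0' (value 0) x 2^5 = 0
  Digit '1' (value 1) x 2^4 = 16
  Digit '1' (value 1) x 2^3 = 8
  Digit '1' (value 1) x 2^2 = 4
  Digit '0' (value 0) x 2^1 = 0
  Digit '0' (value 0) x 2^0 = 0
Sum = 2588

2588


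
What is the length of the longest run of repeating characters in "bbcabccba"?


Input: "bbcabccba"
Scanning for longest run:
  Position 1 ('b'): continues run of 'b', length=2
  Position 2 ('c'): new char, reset run to 1
  Position 3 ('a'): new char, reset run to 1
  Position 4 ('b'): new char, reset run to 1
  Position 5 ('c'): new char, reset run to 1
  Position 6 ('c'): continues run of 'c', length=2
  Position 7 ('b'): new char, reset run to 1
  Position 8 ('a'): new char, reset run to 1
Longest run: 'b' with length 2

2


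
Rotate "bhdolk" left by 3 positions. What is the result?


Input: "bhdolk", rotate left by 3
First 3 characters: "bhd"
Remaining characters: "olk"
Concatenate remaining + first: "olk" + "bhd" = "olkbhd"

olkbhd


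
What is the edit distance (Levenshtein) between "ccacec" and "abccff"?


Computing edit distance: "ccacec" -> "abccff"
DP table:
           a    b    c    c    f    f
      0    1    2    3    4    5    6
  c   1    1    2    2    3    4    5
  c   2    2    2    2    2    3    4
  a   3    2    3    3    3    3    4
  c   4    3    3    3    3    4    4
  e   5    4    4    4    4    4    5
  c   6    5    5    4    4    5    5
Edit distance = dp[6][6] = 5

5


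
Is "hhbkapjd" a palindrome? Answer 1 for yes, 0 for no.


Input: hhbkapjd
Reversed: djpakbhh
  Compare pos 0 ('h') with pos 7 ('d'): MISMATCH
  Compare pos 1 ('h') with pos 6 ('j'): MISMATCH
  Compare pos 2 ('b') with pos 5 ('p'): MISMATCH
  Compare pos 3 ('k') with pos 4 ('a'): MISMATCH
Result: not a palindrome

0


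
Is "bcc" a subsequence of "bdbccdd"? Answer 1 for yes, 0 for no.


Check if "bcc" is a subsequence of "bdbccdd"
Greedy scan:
  Position 0 ('b'): matches sub[0] = 'b'
  Position 1 ('d'): no match needed
  Position 2 ('b'): no match needed
  Position 3 ('c'): matches sub[1] = 'c'
  Position 4 ('c'): matches sub[2] = 'c'
  Position 5 ('d'): no match needed
  Position 6 ('d'): no match needed
All 3 characters matched => is a subsequence

1


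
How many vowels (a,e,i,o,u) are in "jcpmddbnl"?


Input: jcpmddbnl
Checking each character:
  'j' at position 0: consonant
  'c' at position 1: consonant
  'p' at position 2: consonant
  'm' at position 3: consonant
  'd' at position 4: consonant
  'd' at position 5: consonant
  'b' at position 6: consonant
  'n' at position 7: consonant
  'l' at position 8: consonant
Total vowels: 0

0


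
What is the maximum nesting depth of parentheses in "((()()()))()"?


Input: "((()()()))()"
Tracking depth:
  Position 0 '(': depth becomes 1
  Position 1 '(': depth becomes 2
  Position 2 '(': depth becomes 3
  Position 3 ')': depth becomes 2
  Position 4 '(': depth becomes 3
  Position 5 ')': depth becomes 2
  Position 6 '(': depth becomes 3
  Position 7 ')': depth becomes 2
  Position 8 ')': depth becomes 1
  Position 9 ')': depth becomes 0
  Position 10 '(': depth becomes 1
  Position 11 ')': depth becomes 0
Maximum depth reached: 3

3


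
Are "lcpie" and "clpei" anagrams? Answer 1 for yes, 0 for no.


Strings: "lcpie", "clpei"
Sorted first:  ceilp
Sorted second: ceilp
Sorted forms match => anagrams

1


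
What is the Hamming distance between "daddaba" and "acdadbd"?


Comparing "daddaba" and "acdadbd" position by position:
  Position 0: 'd' vs 'a' => differ
  Position 1: 'a' vs 'c' => differ
  Position 2: 'd' vs 'd' => same
  Position 3: 'd' vs 'a' => differ
  Position 4: 'a' vs 'd' => differ
  Position 5: 'b' vs 'b' => same
  Position 6: 'a' vs 'd' => differ
Total differences (Hamming distance): 5

5


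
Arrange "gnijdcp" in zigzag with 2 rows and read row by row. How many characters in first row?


Zigzag "gnijdcp" into 2 rows:
Placing characters:
  'g' => row 0
  'n' => row 1
  'i' => row 0
  'j' => row 1
  'd' => row 0
  'c' => row 1
  'p' => row 0
Rows:
  Row 0: "gidp"
  Row 1: "njc"
First row length: 4

4


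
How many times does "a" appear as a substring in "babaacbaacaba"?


Searching for "a" in "babaacbaacaba"
Scanning each position:
  Position 0: "b" => no
  Position 1: "a" => MATCH
  Position 2: "b" => no
  Position 3: "a" => MATCH
  Position 4: "a" => MATCH
  Position 5: "c" => no
  Position 6: "b" => no
  Position 7: "a" => MATCH
  Position 8: "a" => MATCH
  Position 9: "c" => no
  Position 10: "a" => MATCH
  Position 11: "b" => no
  Position 12: "a" => MATCH
Total occurrences: 7

7


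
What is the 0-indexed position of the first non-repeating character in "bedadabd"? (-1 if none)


Input: bedadabd
Character frequencies:
  'a': 2
  'b': 2
  'd': 3
  'e': 1
Scanning left to right for freq == 1:
  Position 0 ('b'): freq=2, skip
  Position 1 ('e'): unique! => answer = 1

1


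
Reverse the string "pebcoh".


Input: pebcoh
Reading characters right to left:
  Position 5: 'h'
  Position 4: 'o'
  Position 3: 'c'
  Position 2: 'b'
  Position 1: 'e'
  Position 0: 'p'
Reversed: hocbep

hocbep


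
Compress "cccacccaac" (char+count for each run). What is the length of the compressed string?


Input: cccacccaac
Runs:
  'c' x 3 => "c3"
  'a' x 1 => "a1"
  'c' x 3 => "c3"
  'a' x 2 => "a2"
  'c' x 1 => "c1"
Compressed: "c3a1c3a2c1"
Compressed length: 10

10


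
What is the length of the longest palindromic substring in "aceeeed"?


Input: "aceeeed"
Checking substrings for palindromes:
  [2:6] "eeee" (len 4) => palindrome
  [2:5] "eee" (len 3) => palindrome
  [3:6] "eee" (len 3) => palindrome
  [2:4] "ee" (len 2) => palindrome
  [3:5] "ee" (len 2) => palindrome
  [4:6] "ee" (len 2) => palindrome
Longest palindromic substring: "eeee" with length 4

4


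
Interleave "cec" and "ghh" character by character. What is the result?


Interleaving "cec" and "ghh":
  Position 0: 'c' from first, 'g' from second => "cg"
  Position 1: 'e' from first, 'h' from second => "eh"
  Position 2: 'c' from first, 'h' from second => "ch"
Result: cgehch

cgehch


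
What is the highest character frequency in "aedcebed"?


Input: aedcebed
Character counts:
  'a': 1
  'b': 1
  'c': 1
  'd': 2
  'e': 3
Maximum frequency: 3

3


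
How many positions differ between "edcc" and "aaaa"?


Comparing "edcc" and "aaaa" position by position:
  Position 0: 'e' vs 'a' => DIFFER
  Position 1: 'd' vs 'a' => DIFFER
  Position 2: 'c' vs 'a' => DIFFER
  Position 3: 'c' vs 'a' => DIFFER
Positions that differ: 4

4


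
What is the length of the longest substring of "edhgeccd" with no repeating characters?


Input: "edhgeccd"
Sliding window (track last position of each char):
  Position 0 ('e'): window [0,0] length 1 -- new best
  Position 1 ('d'): window [0,1] length 2 -- new best
  Position 2 ('h'): window [0,2] length 3 -- new best
  Position 3 ('g'): window [0,3] length 4 -- new best
  Position 4 ('e'): repeat (last at 0), move window start to 1
  Position 4 ('e'): window [1,4] length 4
  Position 5 ('c'): window [1,5] length 5 -- new best
  Position 6 ('c'): repeat (last at 5), move window start to 6
  Position 6 ('c'): window [6,6] length 1
  Position 7 ('d'): window [6,7] length 2
Longest substring with no repeats: "dhgec" with length 5

5


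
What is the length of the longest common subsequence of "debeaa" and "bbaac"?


LCS of "debeaa" and "bbaac"
DP table:
           b    b    a    a    c
      0    0    0    0    0    0
  d   0    0    0    0    0    0
  e   0    0    0    0    0    0
  b   0    1    1    1    1    1
  e   0    1    1    1    1    1
  a   0    1    1    2    2    2
  a   0    1    1    2    3    3
LCS length = dp[6][5] = 3

3


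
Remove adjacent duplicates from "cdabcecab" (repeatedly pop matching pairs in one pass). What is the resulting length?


Input: cdabcecab
Stack-based adjacent duplicate removal:
  Read 'c': push. Stack: c
  Read 'd': push. Stack: cd
  Read 'a': push. Stack: cda
  Read 'b': push. Stack: cdab
  Read 'c': push. Stack: cdabc
  Read 'e': push. Stack: cdabce
  Read 'c': push. Stack: cdabcec
  Read 'a': push. Stack: cdabceca
  Read 'b': push. Stack: cdabcecab
Final stack: "cdabcecab" (length 9)

9


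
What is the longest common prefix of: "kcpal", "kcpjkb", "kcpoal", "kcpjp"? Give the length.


Words: kcpal, kcpjkb, kcpoal, kcpjp
  Position 0: all 'k' => match
  Position 1: all 'c' => match
  Position 2: all 'p' => match
  Position 3: ('a', 'j', 'o', 'j') => mismatch, stop
LCP = "kcp" (length 3)

3


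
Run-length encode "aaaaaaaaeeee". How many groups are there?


Input: aaaaaaaaeeee
Scanning for consecutive runs:
  Group 1: 'a' x 8 (positions 0-7)
  Group 2: 'e' x 4 (positions 8-11)
Total groups: 2

2


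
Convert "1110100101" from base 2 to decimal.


Input: "1110100101" in base 2
Positional expansion:
  Digit '1' (value 1) x 2^9 = 512
  Digit '1' (value 1) x 2^8 = 256
  Digit '1' (value 1) x 2^7 = 128
  Digit '0' (value 0) x 2^6 = 0
  Digit '1' (value 1) x 2^5 = 32
  Digit '0' (value 0) x 2^4 = 0
  Digit '0' (value 0) x 2^3 = 0
  Digit '1' (value 1) x 2^2 = 4
  Digit '0' (value 0) x 2^1 = 0
  Digit '1' (value 1) x 2^0 = 1
Sum = 933

933


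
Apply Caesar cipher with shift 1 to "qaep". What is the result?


Caesar cipher: shift "qaep" by 1
  'q' (pos 16) + 1 = pos 17 = 'r'
  'a' (pos 0) + 1 = pos 1 = 'b'
  'e' (pos 4) + 1 = pos 5 = 'f'
  'p' (pos 15) + 1 = pos 16 = 'q'
Result: rbfq

rbfq


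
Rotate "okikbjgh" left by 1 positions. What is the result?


Input: "okikbjgh", rotate left by 1
First 1 characters: "o"
Remaining characters: "kikbjgh"
Concatenate remaining + first: "kikbjgh" + "o" = "kikbjgho"

kikbjgho


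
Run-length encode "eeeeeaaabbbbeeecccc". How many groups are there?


Input: eeeeeaaabbbbeeecccc
Scanning for consecutive runs:
  Group 1: 'e' x 5 (positions 0-4)
  Group 2: 'a' x 3 (positions 5-7)
  Group 3: 'b' x 4 (positions 8-11)
  Group 4: 'e' x 3 (positions 12-14)
  Group 5: 'c' x 4 (positions 15-18)
Total groups: 5

5


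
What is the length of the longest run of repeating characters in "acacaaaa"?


Input: "acacaaaa"
Scanning for longest run:
  Position 1 ('c'): new char, reset run to 1
  Position 2 ('a'): new char, reset run to 1
  Position 3 ('c'): new char, reset run to 1
  Position 4 ('a'): new char, reset run to 1
  Position 5 ('a'): continues run of 'a', length=2
  Position 6 ('a'): continues run of 'a', length=3
  Position 7 ('a'): continues run of 'a', length=4
Longest run: 'a' with length 4

4


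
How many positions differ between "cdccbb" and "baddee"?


Comparing "cdccbb" and "baddee" position by position:
  Position 0: 'c' vs 'b' => DIFFER
  Position 1: 'd' vs 'a' => DIFFER
  Position 2: 'c' vs 'd' => DIFFER
  Position 3: 'c' vs 'd' => DIFFER
  Position 4: 'b' vs 'e' => DIFFER
  Position 5: 'b' vs 'e' => DIFFER
Positions that differ: 6

6


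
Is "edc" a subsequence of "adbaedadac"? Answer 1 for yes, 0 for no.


Check if "edc" is a subsequence of "adbaedadac"
Greedy scan:
  Position 0 ('a'): no match needed
  Position 1 ('d'): no match needed
  Position 2 ('b'): no match needed
  Position 3 ('a'): no match needed
  Position 4 ('e'): matches sub[0] = 'e'
  Position 5 ('d'): matches sub[1] = 'd'
  Position 6 ('a'): no match needed
  Position 7 ('d'): no match needed
  Position 8 ('a'): no match needed
  Position 9 ('c'): matches sub[2] = 'c'
All 3 characters matched => is a subsequence

1


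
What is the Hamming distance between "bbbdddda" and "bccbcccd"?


Comparing "bbbdddda" and "bccbcccd" position by position:
  Position 0: 'b' vs 'b' => same
  Position 1: 'b' vs 'c' => differ
  Position 2: 'b' vs 'c' => differ
  Position 3: 'd' vs 'b' => differ
  Position 4: 'd' vs 'c' => differ
  Position 5: 'd' vs 'c' => differ
  Position 6: 'd' vs 'c' => differ
  Position 7: 'a' vs 'd' => differ
Total differences (Hamming distance): 7

7


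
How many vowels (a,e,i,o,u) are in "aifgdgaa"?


Input: aifgdgaa
Checking each character:
  'a' at position 0: vowel (running total: 1)
  'i' at position 1: vowel (running total: 2)
  'f' at position 2: consonant
  'g' at position 3: consonant
  'd' at position 4: consonant
  'g' at position 5: consonant
  'a' at position 6: vowel (running total: 3)
  'a' at position 7: vowel (running total: 4)
Total vowels: 4

4


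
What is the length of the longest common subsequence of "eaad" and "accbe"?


LCS of "eaad" and "accbe"
DP table:
           a    c    c    b    e
      0    0    0    0    0    0
  e   0    0    0    0    0    1
  a   0    1    1    1    1    1
  a   0    1    1    1    1    1
  d   0    1    1    1    1    1
LCS length = dp[4][5] = 1

1


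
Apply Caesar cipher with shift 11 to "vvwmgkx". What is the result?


Caesar cipher: shift "vvwmgkx" by 11
  'v' (pos 21) + 11 = pos 6 = 'g'
  'v' (pos 21) + 11 = pos 6 = 'g'
  'w' (pos 22) + 11 = pos 7 = 'h'
  'm' (pos 12) + 11 = pos 23 = 'x'
  'g' (pos 6) + 11 = pos 17 = 'r'
  'k' (pos 10) + 11 = pos 21 = 'v'
  'x' (pos 23) + 11 = pos 8 = 'i'
Result: gghxrvi

gghxrvi


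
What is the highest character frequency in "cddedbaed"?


Input: cddedbaed
Character counts:
  'a': 1
  'b': 1
  'c': 1
  'd': 4
  'e': 2
Maximum frequency: 4

4


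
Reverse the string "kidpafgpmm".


Input: kidpafgpmm
Reading characters right to left:
  Position 9: 'm'
  Position 8: 'm'
  Position 7: 'p'
  Position 6: 'g'
  Position 5: 'f'
  Position 4: 'a'
  Position 3: 'p'
  Position 2: 'd'
  Position 1: 'i'
  Position 0: 'k'
Reversed: mmpgfapdik

mmpgfapdik
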